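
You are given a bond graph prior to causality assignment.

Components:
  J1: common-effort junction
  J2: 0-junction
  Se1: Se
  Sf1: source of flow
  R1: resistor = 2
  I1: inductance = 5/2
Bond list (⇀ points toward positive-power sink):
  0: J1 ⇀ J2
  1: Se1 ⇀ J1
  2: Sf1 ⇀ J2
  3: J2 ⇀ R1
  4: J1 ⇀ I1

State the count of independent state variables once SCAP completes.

β1 stroke at J1  (Se1 (Se) sets effort on bond)
β2 stroke at Sf1  (Sf1: flow source, stroke at near end)
β0 stroke at J2  (J1 effort already set via bond 1)
β4 stroke at I1  (J1: bond 1 brought effort, rest push out)
β3 stroke at R1  (J2 effort already set via bond 0)

1  (I1 all integral)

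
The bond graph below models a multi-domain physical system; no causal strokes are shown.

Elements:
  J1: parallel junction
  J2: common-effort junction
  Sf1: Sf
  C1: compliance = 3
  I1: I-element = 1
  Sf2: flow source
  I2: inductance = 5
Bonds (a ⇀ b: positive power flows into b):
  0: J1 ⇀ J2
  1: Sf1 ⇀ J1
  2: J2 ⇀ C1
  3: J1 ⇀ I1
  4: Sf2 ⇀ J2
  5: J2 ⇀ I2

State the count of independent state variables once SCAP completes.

β1 stroke→Sf1  (Sf1: flow source, stroke at near end)
β4 stroke→Sf2  (Sf2: flow source, stroke at near end)
β2 stroke→J2  (C1 integral (e out))
β0 stroke→J1  (0-jn J2 has e-setter on 2)
β5 stroke→I2  (J2 effort already set via bond 2)
β3 stroke→I1  (common-e at J1 fixed by 0)

3  (C1, I1, I2 all integral)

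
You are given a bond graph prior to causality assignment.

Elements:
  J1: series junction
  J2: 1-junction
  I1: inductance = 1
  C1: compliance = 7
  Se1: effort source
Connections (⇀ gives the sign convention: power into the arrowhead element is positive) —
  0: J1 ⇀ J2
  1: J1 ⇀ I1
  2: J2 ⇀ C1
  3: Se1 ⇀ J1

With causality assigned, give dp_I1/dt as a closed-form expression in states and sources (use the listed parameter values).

dp_I1/dt = E_Se1 - q_C1/7

#3 stroke→J1  (Se1 fixes effort; stroke away)
#1 stroke→I1  (prefer integral on I1)
#0 stroke→J1  (J1 flow already set via bond 1)
#2 stroke→J2  (common-f at J2 fixed by 0)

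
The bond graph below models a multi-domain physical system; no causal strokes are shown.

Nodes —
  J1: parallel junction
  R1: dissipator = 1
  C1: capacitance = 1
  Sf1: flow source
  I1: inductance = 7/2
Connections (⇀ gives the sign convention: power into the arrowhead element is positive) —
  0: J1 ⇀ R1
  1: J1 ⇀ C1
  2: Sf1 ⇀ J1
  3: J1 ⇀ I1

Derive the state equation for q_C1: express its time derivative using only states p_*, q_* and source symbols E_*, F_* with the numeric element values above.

dq_C1/dt = F_Sf1 - 2*p_I1/7 - q_C1

#2 stroke→Sf1  (source Sf1 imposes f)
#1 stroke→J1  (C1 outputs effort q/C1)
#0 stroke→R1  (0-jn J1 has e-setter on 1)
#3 stroke→I1  (J1 effort already set via bond 1)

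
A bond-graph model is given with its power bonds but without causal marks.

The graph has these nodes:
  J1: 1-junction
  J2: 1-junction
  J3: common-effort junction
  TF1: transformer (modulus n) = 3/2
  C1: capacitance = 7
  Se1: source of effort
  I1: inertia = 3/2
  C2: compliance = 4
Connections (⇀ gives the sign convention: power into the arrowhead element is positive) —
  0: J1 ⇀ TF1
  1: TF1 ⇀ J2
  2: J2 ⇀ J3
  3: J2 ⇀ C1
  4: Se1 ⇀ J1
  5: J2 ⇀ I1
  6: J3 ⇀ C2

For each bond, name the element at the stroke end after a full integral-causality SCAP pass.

bond 4 stroke→J1  (Se1 fixes effort; stroke away)
bond 0 stroke→TF1  (closing 1-jn rule on J1)
bond 1 stroke→J2  (through TF1, causality passes straight; one stroke at TF1)
bond 3 stroke→J2  (C1 integral (e out))
bond 5 stroke→I1  (I1: I, integral causality)
bond 2 stroke→J2  (J2: bond 5 brought flow, rest push out)
bond 6 stroke→J3  (J3: last free bond brings effort in)

bond 0 →TF1
bond 1 →J2
bond 2 →J2
bond 3 →J2
bond 4 →J1
bond 5 →I1
bond 6 →J3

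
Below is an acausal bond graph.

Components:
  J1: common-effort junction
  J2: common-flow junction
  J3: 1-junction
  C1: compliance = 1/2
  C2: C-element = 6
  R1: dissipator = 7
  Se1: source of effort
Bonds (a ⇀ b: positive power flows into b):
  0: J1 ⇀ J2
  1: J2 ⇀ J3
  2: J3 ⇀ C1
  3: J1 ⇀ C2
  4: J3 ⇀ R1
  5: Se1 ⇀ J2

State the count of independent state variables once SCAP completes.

b5 stroke at J2  (Se1 (Se) sets effort on bond)
b2 stroke at J3  (C1 integral (e out))
b3 stroke at J1  (C2: C, integral causality)
b0 stroke at J2  (common-e at J1 fixed by 3)
b1 stroke at J3  (J2 needs exactly one f-in)
b4 stroke at R1  (closing 1-jn rule on J3)

2  (C1, C2 all integral)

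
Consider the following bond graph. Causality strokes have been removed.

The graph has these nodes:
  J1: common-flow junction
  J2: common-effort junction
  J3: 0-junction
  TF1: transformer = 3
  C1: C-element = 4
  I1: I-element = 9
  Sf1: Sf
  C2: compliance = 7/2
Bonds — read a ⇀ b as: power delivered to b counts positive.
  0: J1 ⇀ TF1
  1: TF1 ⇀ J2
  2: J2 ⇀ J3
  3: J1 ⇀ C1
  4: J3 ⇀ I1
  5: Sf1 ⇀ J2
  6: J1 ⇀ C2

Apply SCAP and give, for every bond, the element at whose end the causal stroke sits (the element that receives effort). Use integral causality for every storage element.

β0 |TF1
β1 |J2
β2 |J3
β3 |J1
β4 |I1
β5 |Sf1
β6 |J1

#5 →Sf1  (Sf1 (Sf) sets flow on bond)
#3 →J1  (C1: C, integral causality)
#4 →I1  (I1: I, integral causality)
#2 →J3  (J3: last free bond brings effort in)
#1 →J2  (only one effort-in slot at J2)
#0 →TF1  (TF1 one-in-one-out from 1)
#6 →J1  (common-f at J1 fixed by 0)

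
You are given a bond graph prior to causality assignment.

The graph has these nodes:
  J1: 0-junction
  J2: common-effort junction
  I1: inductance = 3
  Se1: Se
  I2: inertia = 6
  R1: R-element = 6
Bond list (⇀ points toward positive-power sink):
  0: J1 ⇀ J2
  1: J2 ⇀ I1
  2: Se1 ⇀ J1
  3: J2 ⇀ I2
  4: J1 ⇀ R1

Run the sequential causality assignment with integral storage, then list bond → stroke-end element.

b0 |J2
b1 |I1
b2 |J1
b3 |I2
b4 |R1

#2 stroke at J1  (Se1 fixes effort; stroke away)
#0 stroke at J2  (J1 effort already set via bond 2)
#4 stroke at R1  (J1: bond 2 brought effort, rest push out)
#1 stroke at I1  (0-jn J2 has e-setter on 0)
#3 stroke at I2  (J2: bond 0 brought effort, rest push out)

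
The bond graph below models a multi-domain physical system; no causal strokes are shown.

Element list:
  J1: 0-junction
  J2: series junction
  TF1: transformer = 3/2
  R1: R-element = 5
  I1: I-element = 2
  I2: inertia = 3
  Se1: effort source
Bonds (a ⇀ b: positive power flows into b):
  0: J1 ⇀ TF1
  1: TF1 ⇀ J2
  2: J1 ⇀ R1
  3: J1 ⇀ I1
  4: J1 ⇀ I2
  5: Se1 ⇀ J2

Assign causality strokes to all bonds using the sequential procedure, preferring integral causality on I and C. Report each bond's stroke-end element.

b5 |J2  (source Se1 imposes e)
b1 |TF1  (J2: last free bond brings flow in)
b0 |J1  (TF1 one-in-one-out from 1)
b2 |R1  (J1 effort already set via bond 0)
b3 |I1  (J1 effort already set via bond 0)
b4 |I2  (J1: bond 0 brought effort, rest push out)

#0 →J1
#1 →TF1
#2 →R1
#3 →I1
#4 →I2
#5 →J2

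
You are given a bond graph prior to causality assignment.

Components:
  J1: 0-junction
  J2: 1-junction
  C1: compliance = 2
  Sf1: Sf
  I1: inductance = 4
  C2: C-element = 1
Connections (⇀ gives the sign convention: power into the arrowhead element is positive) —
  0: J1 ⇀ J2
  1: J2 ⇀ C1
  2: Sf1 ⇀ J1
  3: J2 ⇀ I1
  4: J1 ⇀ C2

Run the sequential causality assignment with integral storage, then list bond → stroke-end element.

β0 →J2
β1 →J2
β2 →Sf1
β3 →I1
β4 →J1

#2 stroke at Sf1  (source Sf1 imposes f)
#1 stroke at J2  (C1 integral (e out))
#3 stroke at I1  (I1 outputs flow p/I1)
#0 stroke at J2  (J2 flow already set via bond 3)
#4 stroke at J1  (J1: last free bond brings effort in)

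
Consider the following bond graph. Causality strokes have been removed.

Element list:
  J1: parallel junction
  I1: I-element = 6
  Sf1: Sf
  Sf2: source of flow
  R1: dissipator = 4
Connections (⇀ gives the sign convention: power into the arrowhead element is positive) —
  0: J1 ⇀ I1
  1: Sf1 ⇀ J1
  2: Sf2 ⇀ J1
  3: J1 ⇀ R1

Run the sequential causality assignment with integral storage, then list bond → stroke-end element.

bond 1 stroke at Sf1  (Sf1: flow source, stroke at near end)
bond 2 stroke at Sf2  (Sf2 (Sf) sets flow on bond)
bond 0 stroke at I1  (I1 integral (f out))
bond 3 stroke at J1  (J1 needs exactly one e-in)

#0 stroke at I1
#1 stroke at Sf1
#2 stroke at Sf2
#3 stroke at J1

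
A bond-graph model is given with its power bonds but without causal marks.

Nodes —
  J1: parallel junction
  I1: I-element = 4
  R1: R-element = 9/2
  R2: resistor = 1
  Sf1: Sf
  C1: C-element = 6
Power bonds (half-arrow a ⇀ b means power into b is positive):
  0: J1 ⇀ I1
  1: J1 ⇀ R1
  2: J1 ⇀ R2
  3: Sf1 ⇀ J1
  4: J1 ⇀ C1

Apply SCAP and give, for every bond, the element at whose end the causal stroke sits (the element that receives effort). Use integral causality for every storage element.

β0 stroke at I1
β1 stroke at R1
β2 stroke at R2
β3 stroke at Sf1
β4 stroke at J1

#3 stroke→Sf1  (source Sf1 imposes f)
#0 stroke→I1  (I1 integral (f out))
#4 stroke→J1  (C1 outputs effort q/C1)
#1 stroke→R1  (J1: bond 4 brought effort, rest push out)
#2 stroke→R2  (common-e at J1 fixed by 4)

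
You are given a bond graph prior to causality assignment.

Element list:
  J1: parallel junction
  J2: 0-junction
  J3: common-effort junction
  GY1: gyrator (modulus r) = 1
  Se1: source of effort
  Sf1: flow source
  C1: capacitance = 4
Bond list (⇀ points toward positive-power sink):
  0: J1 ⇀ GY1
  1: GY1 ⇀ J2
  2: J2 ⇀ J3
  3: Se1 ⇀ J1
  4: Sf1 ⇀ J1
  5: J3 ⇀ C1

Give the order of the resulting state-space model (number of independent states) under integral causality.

bond 3 →J1  (Se1 fixes effort; stroke away)
bond 4 →Sf1  (Sf1 (Sf) sets flow on bond)
bond 0 →GY1  (0-jn J1 has e-setter on 3)
bond 1 →GY1  (GY1: gyrator matches bond 0)
bond 2 →J2  (J2: last free bond brings effort in)
bond 5 →J3  (closing 0-jn rule on J3)

1  (C1 all integral)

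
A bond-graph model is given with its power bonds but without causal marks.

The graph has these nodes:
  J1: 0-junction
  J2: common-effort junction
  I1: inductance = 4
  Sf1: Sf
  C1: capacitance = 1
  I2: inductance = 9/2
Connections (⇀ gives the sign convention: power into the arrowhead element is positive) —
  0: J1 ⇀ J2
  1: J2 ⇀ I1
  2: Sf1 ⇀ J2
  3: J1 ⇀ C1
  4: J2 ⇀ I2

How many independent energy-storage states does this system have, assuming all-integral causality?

b2 →Sf1  (Sf1: flow source, stroke at near end)
b1 →I1  (I1 outputs flow p/I1)
b3 →J1  (prefer integral on C1)
b0 →J2  (0-jn J1 has e-setter on 3)
b4 →I2  (common-e at J2 fixed by 0)

3  (C1, I1, I2 all integral)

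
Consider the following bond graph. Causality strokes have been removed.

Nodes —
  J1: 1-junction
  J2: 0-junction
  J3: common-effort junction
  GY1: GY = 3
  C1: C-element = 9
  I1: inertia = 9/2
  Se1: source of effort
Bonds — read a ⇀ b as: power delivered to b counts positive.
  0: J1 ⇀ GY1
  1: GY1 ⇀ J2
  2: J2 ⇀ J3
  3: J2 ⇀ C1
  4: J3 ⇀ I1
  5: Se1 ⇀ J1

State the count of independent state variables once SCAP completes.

#5 stroke→J1  (Se1: effort source, stroke at far end)
#0 stroke→GY1  (closing 1-jn rule on J1)
#1 stroke→GY1  (through GY1, causality inverts; strokes same side of GY1)
#3 stroke→J2  (C1: C, integral causality)
#2 stroke→J3  (J2 effort already set via bond 3)
#4 stroke→I1  (common-e at J3 fixed by 2)

2  (C1, I1 all integral)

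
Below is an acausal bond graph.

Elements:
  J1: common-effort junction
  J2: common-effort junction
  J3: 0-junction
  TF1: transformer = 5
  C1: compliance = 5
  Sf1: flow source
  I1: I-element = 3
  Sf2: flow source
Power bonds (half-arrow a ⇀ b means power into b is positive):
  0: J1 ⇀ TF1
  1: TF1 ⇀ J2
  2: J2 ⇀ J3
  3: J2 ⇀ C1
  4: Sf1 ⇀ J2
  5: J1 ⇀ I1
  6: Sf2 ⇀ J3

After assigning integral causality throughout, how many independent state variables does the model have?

2  (C1, I1 all integral)

b4 →Sf1  (source Sf1 imposes f)
b6 →Sf2  (Sf2: flow source, stroke at near end)
b2 →J3  (only one effort-in slot at J3)
b3 →J2  (C1: C, integral causality)
b1 →TF1  (0-jn J2 has e-setter on 3)
b0 →J1  (TF TF1: opposite of bond 1)
b5 →I1  (J1: bond 0 brought effort, rest push out)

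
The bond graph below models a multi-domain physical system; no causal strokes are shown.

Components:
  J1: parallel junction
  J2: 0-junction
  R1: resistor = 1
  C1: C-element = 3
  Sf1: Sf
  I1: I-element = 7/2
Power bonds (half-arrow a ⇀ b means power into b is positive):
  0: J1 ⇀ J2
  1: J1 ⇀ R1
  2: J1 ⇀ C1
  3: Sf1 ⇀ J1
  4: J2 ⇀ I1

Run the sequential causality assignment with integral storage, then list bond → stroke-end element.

b0 stroke at J2
b1 stroke at R1
b2 stroke at J1
b3 stroke at Sf1
b4 stroke at I1

β3 stroke at Sf1  (source Sf1 imposes f)
β2 stroke at J1  (prefer integral on C1)
β0 stroke at J2  (J1: bond 2 brought effort, rest push out)
β1 stroke at R1  (common-e at J1 fixed by 2)
β4 stroke at I1  (0-jn J2 has e-setter on 0)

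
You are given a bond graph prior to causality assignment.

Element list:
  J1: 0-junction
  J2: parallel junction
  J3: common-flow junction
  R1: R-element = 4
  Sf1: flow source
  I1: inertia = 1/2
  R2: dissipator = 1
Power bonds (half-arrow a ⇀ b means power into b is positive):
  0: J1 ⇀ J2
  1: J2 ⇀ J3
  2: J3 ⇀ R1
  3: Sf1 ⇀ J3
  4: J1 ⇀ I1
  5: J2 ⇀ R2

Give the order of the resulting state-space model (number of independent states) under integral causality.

β3 stroke→Sf1  (source Sf1 imposes f)
β1 stroke→J3  (common-f at J3 fixed by 3)
β2 stroke→J3  (1-jn J3 has f-setter on 3)
β4 stroke→I1  (I1: I, integral causality)
β0 stroke→J1  (J1: last free bond brings effort in)
β5 stroke→J2  (closing 0-jn rule on J2)

1  (I1 all integral)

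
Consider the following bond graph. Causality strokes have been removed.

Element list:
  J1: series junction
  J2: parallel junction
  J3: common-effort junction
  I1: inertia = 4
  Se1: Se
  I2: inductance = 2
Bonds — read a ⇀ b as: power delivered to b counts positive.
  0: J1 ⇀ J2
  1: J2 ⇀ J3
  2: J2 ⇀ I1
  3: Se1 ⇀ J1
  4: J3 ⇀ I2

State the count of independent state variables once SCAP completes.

β3 stroke at J1  (Se1 fixes effort; stroke away)
β0 stroke at J2  (J1 needs exactly one f-in)
β1 stroke at J3  (J2: bond 0 brought effort, rest push out)
β2 stroke at I1  (common-e at J2 fixed by 0)
β4 stroke at I2  (0-jn J3 has e-setter on 1)

2  (I1, I2 all integral)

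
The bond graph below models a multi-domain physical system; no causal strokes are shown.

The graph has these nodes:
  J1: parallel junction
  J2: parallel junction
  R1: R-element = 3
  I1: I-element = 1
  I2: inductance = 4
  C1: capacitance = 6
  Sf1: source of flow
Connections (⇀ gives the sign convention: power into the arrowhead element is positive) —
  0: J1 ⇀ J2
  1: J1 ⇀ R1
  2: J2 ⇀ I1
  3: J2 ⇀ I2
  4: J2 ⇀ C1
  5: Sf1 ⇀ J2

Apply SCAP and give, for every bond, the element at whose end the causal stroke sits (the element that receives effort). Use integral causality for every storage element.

bond 0 →J1
bond 1 →R1
bond 2 →I1
bond 3 →I2
bond 4 →J2
bond 5 →Sf1

b5 |Sf1  (Sf1: flow source, stroke at near end)
b2 |I1  (prefer integral on I1)
b3 |I2  (I2: I, integral causality)
b4 |J2  (C1 outputs effort q/C1)
b0 |J1  (J2: bond 4 brought effort, rest push out)
b1 |R1  (0-jn J1 has e-setter on 0)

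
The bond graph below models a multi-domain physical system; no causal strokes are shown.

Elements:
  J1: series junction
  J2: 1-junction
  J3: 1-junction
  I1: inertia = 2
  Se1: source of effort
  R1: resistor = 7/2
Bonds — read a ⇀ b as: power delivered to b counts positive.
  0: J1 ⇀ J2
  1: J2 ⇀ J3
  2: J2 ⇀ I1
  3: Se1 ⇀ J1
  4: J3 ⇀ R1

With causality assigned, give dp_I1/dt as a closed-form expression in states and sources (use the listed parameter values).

b3 →J1  (Se1 fixes effort; stroke away)
b0 →J2  (J1: last free bond brings flow in)
b2 →I1  (I1 integral (f out))
b1 →J2  (common-f at J2 fixed by 2)
b4 →J3  (J3 flow already set via bond 1)

dp_I1/dt = E_Se1 - 7*p_I1/4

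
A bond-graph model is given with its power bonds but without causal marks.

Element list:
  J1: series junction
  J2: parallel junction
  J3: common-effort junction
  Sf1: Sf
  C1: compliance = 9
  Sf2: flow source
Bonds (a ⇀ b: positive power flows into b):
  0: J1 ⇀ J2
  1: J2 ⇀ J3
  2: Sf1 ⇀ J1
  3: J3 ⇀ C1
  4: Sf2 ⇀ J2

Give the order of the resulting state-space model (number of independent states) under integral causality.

b2 |Sf1  (Sf1 fixes flow; stroke at Sf1)
b4 |Sf2  (Sf2: flow source, stroke at near end)
b0 |J1  (common-f at J1 fixed by 2)
b1 |J2  (J2: last free bond brings effort in)
b3 |J3  (J3: last free bond brings effort in)

1  (C1 all integral)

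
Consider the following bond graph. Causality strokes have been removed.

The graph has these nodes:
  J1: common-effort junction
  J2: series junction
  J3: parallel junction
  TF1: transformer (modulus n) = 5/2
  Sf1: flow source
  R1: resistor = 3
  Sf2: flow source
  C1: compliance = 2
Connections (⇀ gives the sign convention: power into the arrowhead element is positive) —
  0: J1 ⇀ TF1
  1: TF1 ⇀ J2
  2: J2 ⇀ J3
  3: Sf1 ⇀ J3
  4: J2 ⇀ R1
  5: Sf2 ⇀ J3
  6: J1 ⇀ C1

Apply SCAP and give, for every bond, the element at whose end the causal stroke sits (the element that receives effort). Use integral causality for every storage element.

b0 stroke at TF1
b1 stroke at J2
b2 stroke at J3
b3 stroke at Sf1
b4 stroke at J2
b5 stroke at Sf2
b6 stroke at J1

#3 |Sf1  (Sf1 fixes flow; stroke at Sf1)
#5 |Sf2  (source Sf2 imposes f)
#2 |J3  (J3 needs exactly one e-in)
#1 |J2  (J2: bond 2 brought flow, rest push out)
#4 |J2  (common-f at J2 fixed by 2)
#0 |TF1  (TF1: transformer flips bond 1)
#6 |J1  (closing 0-jn rule on J1)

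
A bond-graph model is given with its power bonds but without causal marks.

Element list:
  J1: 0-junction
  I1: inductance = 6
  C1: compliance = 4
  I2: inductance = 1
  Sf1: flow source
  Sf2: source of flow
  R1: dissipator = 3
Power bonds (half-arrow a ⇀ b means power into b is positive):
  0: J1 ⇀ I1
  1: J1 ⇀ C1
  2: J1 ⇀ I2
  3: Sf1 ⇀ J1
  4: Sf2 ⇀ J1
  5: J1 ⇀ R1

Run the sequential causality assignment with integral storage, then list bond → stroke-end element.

#3 →Sf1  (Sf1 fixes flow; stroke at Sf1)
#4 →Sf2  (Sf2 (Sf) sets flow on bond)
#0 →I1  (I1 integral (f out))
#1 →J1  (prefer integral on C1)
#2 →I2  (J1: bond 1 brought effort, rest push out)
#5 →R1  (common-e at J1 fixed by 1)

#0 stroke at I1
#1 stroke at J1
#2 stroke at I2
#3 stroke at Sf1
#4 stroke at Sf2
#5 stroke at R1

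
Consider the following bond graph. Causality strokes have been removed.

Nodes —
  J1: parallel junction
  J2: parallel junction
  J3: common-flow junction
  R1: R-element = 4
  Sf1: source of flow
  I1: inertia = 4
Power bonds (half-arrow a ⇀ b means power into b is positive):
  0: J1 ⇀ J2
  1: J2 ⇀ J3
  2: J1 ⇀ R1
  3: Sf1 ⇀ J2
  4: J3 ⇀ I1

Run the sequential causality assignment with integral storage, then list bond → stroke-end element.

b0 |J2
b1 |J3
b2 |J1
b3 |Sf1
b4 |I1

β3 stroke at Sf1  (source Sf1 imposes f)
β4 stroke at I1  (I1 integral (f out))
β1 stroke at J3  (J3 flow already set via bond 4)
β0 stroke at J2  (closing 0-jn rule on J2)
β2 stroke at J1  (J1 needs exactly one e-in)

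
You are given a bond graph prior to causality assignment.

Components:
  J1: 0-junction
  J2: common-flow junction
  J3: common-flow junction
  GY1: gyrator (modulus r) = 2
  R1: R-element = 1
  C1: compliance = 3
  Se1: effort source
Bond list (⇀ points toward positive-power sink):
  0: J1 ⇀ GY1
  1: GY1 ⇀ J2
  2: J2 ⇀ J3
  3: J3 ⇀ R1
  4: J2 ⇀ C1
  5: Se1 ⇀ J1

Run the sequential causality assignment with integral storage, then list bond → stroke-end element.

β5 |J1  (Se1 (Se) sets effort on bond)
β0 |GY1  (common-e at J1 fixed by 5)
β1 |GY1  (GY GY1: same side as bond 0)
β2 |J2  (J2: bond 1 brought flow, rest push out)
β4 |J2  (J2 flow already set via bond 1)
β3 |J3  (J3 flow already set via bond 2)

β0 →GY1
β1 →GY1
β2 →J2
β3 →J3
β4 →J2
β5 →J1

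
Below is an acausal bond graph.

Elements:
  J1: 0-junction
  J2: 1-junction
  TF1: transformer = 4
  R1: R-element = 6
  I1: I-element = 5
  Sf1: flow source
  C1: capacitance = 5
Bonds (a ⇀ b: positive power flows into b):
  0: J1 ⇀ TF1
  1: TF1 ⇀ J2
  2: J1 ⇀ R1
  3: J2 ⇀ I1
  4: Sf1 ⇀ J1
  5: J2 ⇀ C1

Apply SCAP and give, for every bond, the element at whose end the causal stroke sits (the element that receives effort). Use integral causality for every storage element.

#0 stroke at TF1
#1 stroke at J2
#2 stroke at J1
#3 stroke at I1
#4 stroke at Sf1
#5 stroke at J2

β4 stroke at Sf1  (source Sf1 imposes f)
β3 stroke at I1  (I1 integral (f out))
β1 stroke at J2  (J2: bond 3 brought flow, rest push out)
β5 stroke at J2  (J2 flow already set via bond 3)
β0 stroke at TF1  (TF1 one-in-one-out from 1)
β2 stroke at J1  (closing 0-jn rule on J1)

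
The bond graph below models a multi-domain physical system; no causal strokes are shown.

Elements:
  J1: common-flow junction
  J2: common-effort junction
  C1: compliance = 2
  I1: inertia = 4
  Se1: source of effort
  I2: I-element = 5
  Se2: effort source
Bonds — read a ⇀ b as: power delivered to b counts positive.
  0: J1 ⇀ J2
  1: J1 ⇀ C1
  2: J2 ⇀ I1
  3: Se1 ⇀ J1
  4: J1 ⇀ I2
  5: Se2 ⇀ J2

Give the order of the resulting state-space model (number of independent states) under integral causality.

3  (C1, I1, I2 all integral)

b3 |J1  (Se1: effort source, stroke at far end)
b5 |J2  (Se2 (Se) sets effort on bond)
b0 |J1  (J2: bond 5 brought effort, rest push out)
b2 |I1  (J2: bond 5 brought effort, rest push out)
b1 |J1  (C1 integral (e out))
b4 |I2  (only one flow-in slot at J1)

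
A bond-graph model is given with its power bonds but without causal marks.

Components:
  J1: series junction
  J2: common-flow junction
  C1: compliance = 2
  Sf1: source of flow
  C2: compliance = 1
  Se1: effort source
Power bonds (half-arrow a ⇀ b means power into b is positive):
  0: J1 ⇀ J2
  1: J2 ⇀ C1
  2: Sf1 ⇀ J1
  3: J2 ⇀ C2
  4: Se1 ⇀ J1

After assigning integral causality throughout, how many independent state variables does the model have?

2  (C1, C2 all integral)

bond 2 stroke at Sf1  (source Sf1 imposes f)
bond 4 stroke at J1  (source Se1 imposes e)
bond 0 stroke at J1  (J1: bond 2 brought flow, rest push out)
bond 1 stroke at J2  (J2: bond 0 brought flow, rest push out)
bond 3 stroke at J2  (1-jn J2 has f-setter on 0)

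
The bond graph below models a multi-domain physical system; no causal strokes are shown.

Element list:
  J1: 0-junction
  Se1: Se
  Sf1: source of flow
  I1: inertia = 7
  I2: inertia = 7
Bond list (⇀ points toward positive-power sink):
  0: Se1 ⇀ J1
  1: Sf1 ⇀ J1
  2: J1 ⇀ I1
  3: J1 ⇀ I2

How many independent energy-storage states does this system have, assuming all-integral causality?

2  (I1, I2 all integral)

β0 |J1  (Se1: effort source, stroke at far end)
β1 |Sf1  (Sf1 (Sf) sets flow on bond)
β2 |I1  (J1 effort already set via bond 0)
β3 |I2  (common-e at J1 fixed by 0)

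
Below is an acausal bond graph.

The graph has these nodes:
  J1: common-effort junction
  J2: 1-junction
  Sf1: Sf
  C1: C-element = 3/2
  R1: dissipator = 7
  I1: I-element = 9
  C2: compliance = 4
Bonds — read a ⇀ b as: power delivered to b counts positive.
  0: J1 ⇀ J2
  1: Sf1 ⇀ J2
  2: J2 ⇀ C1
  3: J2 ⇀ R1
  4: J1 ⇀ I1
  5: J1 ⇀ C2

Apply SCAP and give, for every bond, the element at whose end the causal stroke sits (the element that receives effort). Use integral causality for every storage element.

b1 stroke at Sf1  (Sf1: flow source, stroke at near end)
b0 stroke at J2  (J2: bond 1 brought flow, rest push out)
b2 stroke at J2  (J2: bond 1 brought flow, rest push out)
b3 stroke at J2  (J2 flow already set via bond 1)
b4 stroke at I1  (prefer integral on I1)
b5 stroke at J1  (closing 0-jn rule on J1)

bond 0 |J2
bond 1 |Sf1
bond 2 |J2
bond 3 |J2
bond 4 |I1
bond 5 |J1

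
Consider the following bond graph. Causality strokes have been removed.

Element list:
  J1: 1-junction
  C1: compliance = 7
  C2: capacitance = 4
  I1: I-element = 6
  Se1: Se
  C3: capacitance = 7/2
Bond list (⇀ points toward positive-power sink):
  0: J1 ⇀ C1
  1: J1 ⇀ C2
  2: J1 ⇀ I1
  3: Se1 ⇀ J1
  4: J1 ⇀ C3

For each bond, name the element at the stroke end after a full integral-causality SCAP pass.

bond 3 stroke→J1  (Se1: effort source, stroke at far end)
bond 0 stroke→J1  (C1: C, integral causality)
bond 1 stroke→J1  (C2 outputs effort q/C2)
bond 2 stroke→I1  (I1 integral (f out))
bond 4 stroke→J1  (common-f at J1 fixed by 2)

bond 0 |J1
bond 1 |J1
bond 2 |I1
bond 3 |J1
bond 4 |J1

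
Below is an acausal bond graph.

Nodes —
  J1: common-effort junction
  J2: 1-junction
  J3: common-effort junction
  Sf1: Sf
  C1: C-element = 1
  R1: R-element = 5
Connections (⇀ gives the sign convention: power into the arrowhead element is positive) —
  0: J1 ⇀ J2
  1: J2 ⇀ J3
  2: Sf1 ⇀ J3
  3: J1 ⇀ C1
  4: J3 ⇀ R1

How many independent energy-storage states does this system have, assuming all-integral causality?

β2 stroke→Sf1  (Sf1 (Sf) sets flow on bond)
β3 stroke→J1  (C1: C, integral causality)
β0 stroke→J2  (J1 effort already set via bond 3)
β1 stroke→J3  (J2 needs exactly one f-in)
β4 stroke→R1  (J3 effort already set via bond 1)

1  (C1 all integral)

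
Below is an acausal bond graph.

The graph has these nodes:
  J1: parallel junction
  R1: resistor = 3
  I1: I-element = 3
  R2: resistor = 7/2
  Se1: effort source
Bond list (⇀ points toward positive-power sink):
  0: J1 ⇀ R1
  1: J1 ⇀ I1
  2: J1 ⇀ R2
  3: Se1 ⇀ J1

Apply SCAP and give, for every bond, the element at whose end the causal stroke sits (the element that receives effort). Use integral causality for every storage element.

β3 stroke→J1  (Se1 fixes effort; stroke away)
β0 stroke→R1  (J1 effort already set via bond 3)
β1 stroke→I1  (J1 effort already set via bond 3)
β2 stroke→R2  (0-jn J1 has e-setter on 3)

b0 →R1
b1 →I1
b2 →R2
b3 →J1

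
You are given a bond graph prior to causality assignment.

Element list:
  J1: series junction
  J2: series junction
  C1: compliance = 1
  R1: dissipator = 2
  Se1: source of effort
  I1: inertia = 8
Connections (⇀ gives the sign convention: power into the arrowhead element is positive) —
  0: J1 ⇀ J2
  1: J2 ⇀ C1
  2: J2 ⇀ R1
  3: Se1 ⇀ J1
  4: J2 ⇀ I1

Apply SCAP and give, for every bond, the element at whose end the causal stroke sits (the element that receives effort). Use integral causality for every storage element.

β0 →J2
β1 →J2
β2 →J2
β3 →J1
β4 →I1

β3 |J1  (source Se1 imposes e)
β0 |J2  (J1 needs exactly one f-in)
β1 |J2  (C1: C, integral causality)
β4 |I1  (I1 outputs flow p/I1)
β2 |J2  (1-jn J2 has f-setter on 4)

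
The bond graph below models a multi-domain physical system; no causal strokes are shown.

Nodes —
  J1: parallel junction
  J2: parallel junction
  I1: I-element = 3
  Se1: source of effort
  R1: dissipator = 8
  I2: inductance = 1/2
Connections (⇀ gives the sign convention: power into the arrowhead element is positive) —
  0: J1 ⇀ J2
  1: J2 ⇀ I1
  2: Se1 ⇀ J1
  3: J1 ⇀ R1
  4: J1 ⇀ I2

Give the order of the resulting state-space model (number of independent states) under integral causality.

2  (I1, I2 all integral)

b2 stroke at J1  (source Se1 imposes e)
b0 stroke at J2  (common-e at J1 fixed by 2)
b3 stroke at R1  (0-jn J1 has e-setter on 2)
b4 stroke at I2  (common-e at J1 fixed by 2)
b1 stroke at I1  (J2 effort already set via bond 0)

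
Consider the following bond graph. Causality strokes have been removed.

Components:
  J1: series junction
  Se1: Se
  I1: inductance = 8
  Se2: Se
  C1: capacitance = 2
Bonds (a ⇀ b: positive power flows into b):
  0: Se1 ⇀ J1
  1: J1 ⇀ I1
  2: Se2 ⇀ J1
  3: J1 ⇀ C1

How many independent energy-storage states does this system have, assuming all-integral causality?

β0 |J1  (Se1 (Se) sets effort on bond)
β2 |J1  (Se2 (Se) sets effort on bond)
β1 |I1  (I1 outputs flow p/I1)
β3 |J1  (J1 flow already set via bond 1)

2  (C1, I1 all integral)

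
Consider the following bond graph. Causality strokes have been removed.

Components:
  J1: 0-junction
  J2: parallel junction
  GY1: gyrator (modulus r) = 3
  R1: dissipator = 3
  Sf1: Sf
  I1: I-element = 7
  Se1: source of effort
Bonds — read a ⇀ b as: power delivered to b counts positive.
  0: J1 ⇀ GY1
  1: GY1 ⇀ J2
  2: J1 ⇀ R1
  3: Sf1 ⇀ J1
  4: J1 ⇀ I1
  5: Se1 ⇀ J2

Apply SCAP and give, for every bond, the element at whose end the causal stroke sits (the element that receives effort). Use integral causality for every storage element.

β0 →GY1
β1 →GY1
β2 →J1
β3 →Sf1
β4 →I1
β5 →J2

bond 3 →Sf1  (Sf1 (Sf) sets flow on bond)
bond 5 →J2  (Se1 fixes effort; stroke away)
bond 1 →GY1  (common-e at J2 fixed by 5)
bond 0 →GY1  (GY GY1: same side as bond 1)
bond 4 →I1  (I1 outputs flow p/I1)
bond 2 →J1  (J1: last free bond brings effort in)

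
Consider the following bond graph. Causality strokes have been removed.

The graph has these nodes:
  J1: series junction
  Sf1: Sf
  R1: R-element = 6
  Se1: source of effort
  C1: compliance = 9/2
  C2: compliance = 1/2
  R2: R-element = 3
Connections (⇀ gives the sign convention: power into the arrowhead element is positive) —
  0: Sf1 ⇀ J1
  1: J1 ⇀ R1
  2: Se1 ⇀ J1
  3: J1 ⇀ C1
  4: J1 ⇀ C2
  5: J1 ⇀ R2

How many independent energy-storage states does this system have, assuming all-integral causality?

#0 →Sf1  (Sf1 (Sf) sets flow on bond)
#2 →J1  (source Se1 imposes e)
#1 →J1  (common-f at J1 fixed by 0)
#3 →J1  (common-f at J1 fixed by 0)
#4 →J1  (J1: bond 0 brought flow, rest push out)
#5 →J1  (J1: bond 0 brought flow, rest push out)

2  (C1, C2 all integral)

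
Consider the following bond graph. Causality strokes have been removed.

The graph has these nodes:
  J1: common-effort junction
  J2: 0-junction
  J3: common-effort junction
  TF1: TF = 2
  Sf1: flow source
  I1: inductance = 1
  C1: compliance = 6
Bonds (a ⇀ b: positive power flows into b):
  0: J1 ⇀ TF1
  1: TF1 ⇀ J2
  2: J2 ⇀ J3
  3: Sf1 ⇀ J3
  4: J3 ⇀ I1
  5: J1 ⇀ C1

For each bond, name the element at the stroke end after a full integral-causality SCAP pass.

β3 stroke at Sf1  (source Sf1 imposes f)
β4 stroke at I1  (I1: I, integral causality)
β2 stroke at J3  (J3: last free bond brings effort in)
β1 stroke at J2  (J2: last free bond brings effort in)
β0 stroke at TF1  (TF TF1: opposite of bond 1)
β5 stroke at J1  (J1 needs exactly one e-in)

#0 →TF1
#1 →J2
#2 →J3
#3 →Sf1
#4 →I1
#5 →J1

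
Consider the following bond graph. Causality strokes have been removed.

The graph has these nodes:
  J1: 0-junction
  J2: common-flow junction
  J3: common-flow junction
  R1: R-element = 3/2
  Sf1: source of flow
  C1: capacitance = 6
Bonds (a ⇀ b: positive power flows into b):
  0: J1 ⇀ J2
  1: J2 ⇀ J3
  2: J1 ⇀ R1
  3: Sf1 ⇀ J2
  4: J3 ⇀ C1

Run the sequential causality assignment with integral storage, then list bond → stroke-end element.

b3 |Sf1  (Sf1: flow source, stroke at near end)
b0 |J2  (1-jn J2 has f-setter on 3)
b1 |J2  (1-jn J2 has f-setter on 3)
b4 |J3  (1-jn J3 has f-setter on 1)
b2 |J1  (closing 0-jn rule on J1)

bond 0 |J2
bond 1 |J2
bond 2 |J1
bond 3 |Sf1
bond 4 |J3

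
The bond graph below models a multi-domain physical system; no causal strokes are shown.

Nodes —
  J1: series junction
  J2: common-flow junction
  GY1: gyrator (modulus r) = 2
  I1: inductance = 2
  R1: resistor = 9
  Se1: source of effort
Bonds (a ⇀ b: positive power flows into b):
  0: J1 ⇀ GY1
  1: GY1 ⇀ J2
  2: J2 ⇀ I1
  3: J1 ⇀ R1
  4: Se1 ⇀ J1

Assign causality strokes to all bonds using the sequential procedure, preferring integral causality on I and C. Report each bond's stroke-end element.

#0 stroke→J1
#1 stroke→J2
#2 stroke→I1
#3 stroke→R1
#4 stroke→J1

bond 4 →J1  (Se1 fixes effort; stroke away)
bond 2 →I1  (I1 outputs flow p/I1)
bond 1 →J2  (common-f at J2 fixed by 2)
bond 0 →J1  (GY GY1: same side as bond 1)
bond 3 →R1  (J1: last free bond brings flow in)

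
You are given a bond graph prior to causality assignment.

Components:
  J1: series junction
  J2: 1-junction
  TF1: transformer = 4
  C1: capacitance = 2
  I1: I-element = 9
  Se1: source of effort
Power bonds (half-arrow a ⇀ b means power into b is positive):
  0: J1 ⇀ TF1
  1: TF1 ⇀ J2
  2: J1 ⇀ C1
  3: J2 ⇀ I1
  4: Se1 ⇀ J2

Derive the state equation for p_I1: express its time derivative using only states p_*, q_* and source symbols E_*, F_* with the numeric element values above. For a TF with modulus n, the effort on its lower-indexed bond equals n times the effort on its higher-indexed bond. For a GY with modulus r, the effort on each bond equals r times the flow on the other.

#4 |J2  (Se1 (Se) sets effort on bond)
#2 |J1  (C1 outputs effort q/C1)
#0 |TF1  (only one flow-in slot at J1)
#1 |J2  (through TF1, causality passes straight; one stroke at TF1)
#3 |I1  (J2 needs exactly one f-in)

dp_I1/dt = E_Se1 - q_C1/8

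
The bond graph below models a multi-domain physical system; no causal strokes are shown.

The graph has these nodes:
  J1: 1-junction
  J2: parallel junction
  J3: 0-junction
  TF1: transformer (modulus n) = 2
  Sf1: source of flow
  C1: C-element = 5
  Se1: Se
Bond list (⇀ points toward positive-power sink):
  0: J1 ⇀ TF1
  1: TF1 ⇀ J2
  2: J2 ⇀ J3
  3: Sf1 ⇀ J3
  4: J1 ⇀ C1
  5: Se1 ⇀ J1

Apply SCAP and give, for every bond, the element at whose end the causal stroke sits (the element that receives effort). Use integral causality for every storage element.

bond 0 →TF1
bond 1 →J2
bond 2 →J3
bond 3 →Sf1
bond 4 →J1
bond 5 →J1

b3 |Sf1  (Sf1: flow source, stroke at near end)
b5 |J1  (Se1 (Se) sets effort on bond)
b2 |J3  (only one effort-in slot at J3)
b1 |J2  (J2: last free bond brings effort in)
b0 |TF1  (TF1: transformer flips bond 1)
b4 |J1  (J1: bond 0 brought flow, rest push out)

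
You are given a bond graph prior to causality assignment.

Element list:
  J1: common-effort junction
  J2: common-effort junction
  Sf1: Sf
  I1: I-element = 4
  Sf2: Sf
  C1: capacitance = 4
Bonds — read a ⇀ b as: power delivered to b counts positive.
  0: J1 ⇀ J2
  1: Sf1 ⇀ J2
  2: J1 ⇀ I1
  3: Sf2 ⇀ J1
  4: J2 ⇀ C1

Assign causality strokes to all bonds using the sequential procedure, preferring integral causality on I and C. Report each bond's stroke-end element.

b0 stroke at J1
b1 stroke at Sf1
b2 stroke at I1
b3 stroke at Sf2
b4 stroke at J2

b1 stroke at Sf1  (Sf1: flow source, stroke at near end)
b3 stroke at Sf2  (Sf2: flow source, stroke at near end)
b2 stroke at I1  (I1 integral (f out))
b0 stroke at J1  (J1 needs exactly one e-in)
b4 stroke at J2  (J2 needs exactly one e-in)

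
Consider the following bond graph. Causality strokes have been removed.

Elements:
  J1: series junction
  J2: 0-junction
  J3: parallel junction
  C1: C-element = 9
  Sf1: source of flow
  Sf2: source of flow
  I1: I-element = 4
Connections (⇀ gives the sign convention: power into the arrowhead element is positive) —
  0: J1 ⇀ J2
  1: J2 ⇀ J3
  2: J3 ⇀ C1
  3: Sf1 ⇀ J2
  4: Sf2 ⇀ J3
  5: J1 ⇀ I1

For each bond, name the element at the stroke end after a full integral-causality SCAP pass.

β3 |Sf1  (source Sf1 imposes f)
β4 |Sf2  (Sf2 fixes flow; stroke at Sf2)
β2 |J3  (prefer integral on C1)
β1 |J2  (J3 effort already set via bond 2)
β0 |J1  (0-jn J2 has e-setter on 1)
β5 |I1  (J1: last free bond brings flow in)

β0 stroke at J1
β1 stroke at J2
β2 stroke at J3
β3 stroke at Sf1
β4 stroke at Sf2
β5 stroke at I1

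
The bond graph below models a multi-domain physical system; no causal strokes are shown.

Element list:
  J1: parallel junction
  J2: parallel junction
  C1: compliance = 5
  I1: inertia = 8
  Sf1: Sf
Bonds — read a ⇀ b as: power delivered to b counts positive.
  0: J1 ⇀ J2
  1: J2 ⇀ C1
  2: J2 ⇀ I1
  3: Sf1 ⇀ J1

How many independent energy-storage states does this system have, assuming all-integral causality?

2  (C1, I1 all integral)

β3 |Sf1  (Sf1 fixes flow; stroke at Sf1)
β0 |J1  (J1 needs exactly one e-in)
β1 |J2  (prefer integral on C1)
β2 |I1  (0-jn J2 has e-setter on 1)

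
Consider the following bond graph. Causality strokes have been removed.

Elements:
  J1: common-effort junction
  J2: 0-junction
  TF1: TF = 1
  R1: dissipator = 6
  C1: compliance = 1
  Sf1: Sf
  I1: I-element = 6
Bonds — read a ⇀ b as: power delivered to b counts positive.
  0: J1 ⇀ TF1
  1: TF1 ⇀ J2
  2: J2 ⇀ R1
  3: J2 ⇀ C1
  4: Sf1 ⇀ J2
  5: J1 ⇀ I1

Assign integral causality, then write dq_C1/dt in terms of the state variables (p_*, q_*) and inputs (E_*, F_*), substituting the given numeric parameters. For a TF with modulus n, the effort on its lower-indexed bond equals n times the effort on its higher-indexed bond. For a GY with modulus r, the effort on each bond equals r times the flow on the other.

dq_C1/dt = F_Sf1 - p_I1/6 - q_C1/6

bond 4 →Sf1  (Sf1 fixes flow; stroke at Sf1)
bond 3 →J2  (C1: C, integral causality)
bond 1 →TF1  (J2: bond 3 brought effort, rest push out)
bond 2 →R1  (0-jn J2 has e-setter on 3)
bond 0 →J1  (TF1: transformer flips bond 1)
bond 5 →I1  (J1 effort already set via bond 0)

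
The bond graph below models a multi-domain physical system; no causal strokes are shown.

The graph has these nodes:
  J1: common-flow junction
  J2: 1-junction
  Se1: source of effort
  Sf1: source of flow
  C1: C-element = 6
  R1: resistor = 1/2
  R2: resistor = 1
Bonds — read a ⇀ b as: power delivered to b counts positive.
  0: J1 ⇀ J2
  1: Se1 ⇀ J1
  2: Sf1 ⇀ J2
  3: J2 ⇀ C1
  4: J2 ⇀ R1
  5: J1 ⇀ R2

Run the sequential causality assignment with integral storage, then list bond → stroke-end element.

b0 stroke→J2
b1 stroke→J1
b2 stroke→Sf1
b3 stroke→J2
b4 stroke→J2
b5 stroke→J1

#1 →J1  (Se1 (Se) sets effort on bond)
#2 →Sf1  (Sf1 fixes flow; stroke at Sf1)
#0 →J2  (common-f at J2 fixed by 2)
#3 →J2  (J2 flow already set via bond 2)
#4 →J2  (J2 flow already set via bond 2)
#5 →J1  (J1: bond 0 brought flow, rest push out)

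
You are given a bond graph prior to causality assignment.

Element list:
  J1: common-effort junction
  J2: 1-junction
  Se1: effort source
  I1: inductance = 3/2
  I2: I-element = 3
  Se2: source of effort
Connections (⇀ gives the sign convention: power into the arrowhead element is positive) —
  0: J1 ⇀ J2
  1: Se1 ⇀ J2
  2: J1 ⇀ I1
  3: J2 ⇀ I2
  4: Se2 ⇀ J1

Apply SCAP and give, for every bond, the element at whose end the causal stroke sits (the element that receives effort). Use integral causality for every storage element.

b1 →J2  (Se1: effort source, stroke at far end)
b4 →J1  (Se2 fixes effort; stroke away)
b0 →J2  (J1: bond 4 brought effort, rest push out)
b2 →I1  (J1 effort already set via bond 4)
b3 →I2  (J2 needs exactly one f-in)

#0 stroke at J2
#1 stroke at J2
#2 stroke at I1
#3 stroke at I2
#4 stroke at J1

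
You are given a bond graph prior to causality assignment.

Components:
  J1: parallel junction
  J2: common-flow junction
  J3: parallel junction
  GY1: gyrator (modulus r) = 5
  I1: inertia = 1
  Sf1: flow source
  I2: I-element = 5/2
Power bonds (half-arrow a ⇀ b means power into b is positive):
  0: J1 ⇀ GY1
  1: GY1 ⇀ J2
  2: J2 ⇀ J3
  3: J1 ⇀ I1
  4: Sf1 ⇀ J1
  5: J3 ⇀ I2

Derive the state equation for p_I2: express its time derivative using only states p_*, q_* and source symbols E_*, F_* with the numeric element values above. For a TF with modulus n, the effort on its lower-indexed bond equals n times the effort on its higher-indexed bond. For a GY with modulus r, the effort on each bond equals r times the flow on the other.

dp_I2/dt = 5*F_Sf1 - 5*p_I1

bond 4 |Sf1  (Sf1: flow source, stroke at near end)
bond 3 |I1  (I1 outputs flow p/I1)
bond 0 |J1  (J1: last free bond brings effort in)
bond 1 |J2  (GY GY1: same side as bond 0)
bond 2 |J3  (J2 needs exactly one f-in)
bond 5 |I2  (J3 effort already set via bond 2)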